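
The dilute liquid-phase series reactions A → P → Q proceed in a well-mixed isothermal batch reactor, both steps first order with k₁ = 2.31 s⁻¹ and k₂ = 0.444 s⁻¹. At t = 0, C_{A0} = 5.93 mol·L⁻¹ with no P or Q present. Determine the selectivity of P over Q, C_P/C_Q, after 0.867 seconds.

For first-order series with pure A initially, C_P(t) = k₁C_{A0}/(k₂−k₁)·(e^(−k₁t) − e^(−k₂t)).
e^(−k₁t) = e^(−2.31×0.867) = e^(−2.003) = 0.1350; e^(−k₂t) = e^(−0.3849) = 0.6805.
C_P = 2.31×5.93/(0.444−2.31) × (0.1350−0.6805) = (-7.341)×(-0.5455) = 4.005 mol·L⁻¹.
C_A = C_{A0}e^(−k₁t) = 0.8003 mol·L⁻¹, so C_Q = C_{A0}−C_A−C_P = 1.125 mol·L⁻¹; C_P/C_Q = 3.56.

3.56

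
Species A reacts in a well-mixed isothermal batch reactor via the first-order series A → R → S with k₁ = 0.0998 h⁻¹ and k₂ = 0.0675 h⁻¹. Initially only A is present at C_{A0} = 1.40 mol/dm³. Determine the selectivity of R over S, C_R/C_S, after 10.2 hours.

2.15

The intermediate concentration in a first-order A→B→C sequence is C_R = k₁C_{A0}(e^(−k₁t) − e^(−k₂t))/(k₂−k₁).
e^(−k₁t) = e^(−0.0998×10.2) = e^(−1.018) = 0.3613; e^(−k₂t) = e^(−0.6885) = 0.5023.
C_R = 0.0998×1.40/(0.0675−0.0998) × (0.3613−0.5023) = (-4.326)×(-0.1410) = 0.6099 mol/dm³.
C_A = C_{A0}e^(−k₁t) = 0.5059 mol/dm³, so C_S = C_{A0}−C_A−C_R = 0.2842 mol/dm³; C_R/C_S = 2.15.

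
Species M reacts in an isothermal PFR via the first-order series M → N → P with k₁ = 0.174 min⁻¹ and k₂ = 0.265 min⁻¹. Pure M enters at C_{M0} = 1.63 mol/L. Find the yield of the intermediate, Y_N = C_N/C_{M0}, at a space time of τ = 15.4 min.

For first-order series with pure M initially, C_N(τ) = k₁C_{M0}/(k₂−k₁)·(e^(−k₁τ) − e^(−k₂τ)).
e^(−k₁τ) = e^(−0.174×15.4) = e^(−2.680) = 0.06859; e^(−k₂τ) = e^(−4.081) = 0.01689.
C_N = 0.174×1.63/(0.265−0.174) × (0.06859−0.01689) = 3.117×0.05170 = 0.1611 mol/L.
Y_N = C_N/C_{M0} = 0.1611/1.63 = 0.0989.

0.0989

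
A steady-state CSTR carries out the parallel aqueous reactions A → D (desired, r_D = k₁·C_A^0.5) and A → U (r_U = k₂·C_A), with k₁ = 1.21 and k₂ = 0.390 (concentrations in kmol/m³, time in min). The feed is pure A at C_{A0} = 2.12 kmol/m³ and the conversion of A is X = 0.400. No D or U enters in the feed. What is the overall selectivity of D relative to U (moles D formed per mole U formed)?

2.75

Exit C_A = C_{A0}(1−X) = 2.12×0.600 = 1.272 kmol/m³.
In a CSTR the entire volume is at exit conditions, so r_D = 1.21×1.272^0.5 = 1.365 and r_U = 0.390×1.272 = 0.4961.
Overall selectivity = C_D/C_U = r_Dτ/(r_Uτ) = r_D/r_U = 2.75.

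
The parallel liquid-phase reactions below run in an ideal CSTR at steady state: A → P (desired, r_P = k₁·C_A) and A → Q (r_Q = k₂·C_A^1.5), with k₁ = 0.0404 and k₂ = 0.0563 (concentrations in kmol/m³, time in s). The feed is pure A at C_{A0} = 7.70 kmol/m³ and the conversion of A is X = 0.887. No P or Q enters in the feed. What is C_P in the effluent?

2.97 kmol/m³

Exit C_A = C_{A0}(1−X) = 7.70×0.113 = 0.8701 kmol/m³.
A CSTR operates uniformly at the exit composition, giving r_P = 0.03515 and r_Q = 0.04569 (each k·C_A^n at C_A = 0.8701).
Fraction of consumed A going to P: r_P/(r_P+r_Q) = 0.4348.
C_P = 0.4348·C_{A0}·X = 0.4348×7.70×0.887 = 2.97 kmol/m³.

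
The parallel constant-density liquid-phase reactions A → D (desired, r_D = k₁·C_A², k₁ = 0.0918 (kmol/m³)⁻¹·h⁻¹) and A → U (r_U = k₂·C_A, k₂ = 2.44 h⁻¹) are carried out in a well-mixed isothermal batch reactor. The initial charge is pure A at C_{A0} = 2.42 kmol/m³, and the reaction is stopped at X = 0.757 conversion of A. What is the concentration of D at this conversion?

C_A = C_{A0}(1−X) = 0.5881 kmol/m³.
Along a PFR/batch, dC_U/dC_A = −r_U/(r_D+r_U) = −k₂/(k₂+k₁·C_A).
Integrating from C_{A0} to C_A: C_U = (2.44/0.0918)·ln[(2.44+0.0918·2.42)/(2.44+0.0918·0.588)] = 26.58·ln(2.662/2.494) = 1.734 kmol/m³.
Then C_D = (C_{A0}−C_A) − C_U = 1.832 − 1.734 = 0.09750 kmol/m³.

0.0975 kmol/m³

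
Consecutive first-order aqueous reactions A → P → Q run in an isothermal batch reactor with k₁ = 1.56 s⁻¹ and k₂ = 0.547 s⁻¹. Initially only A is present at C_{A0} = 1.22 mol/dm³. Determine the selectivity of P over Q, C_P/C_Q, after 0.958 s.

Solving the coupled first-order balances gives C_P(t) = [k₁/(k₂−k₁)]·C_{A0}·(e^(−k₁t) − e^(−k₂t)).
e^(−k₁t) = e^(−1.56×0.958) = e^(−1.494) = 0.2244; e^(−k₂t) = e^(−0.5240) = 0.5921.
C_P = 1.56×1.22/(0.547−1.56) × (0.2244−0.5921) = (-1.879)×(-0.3678) = 0.6910 mol/dm³.
C_A = C_{A0}e^(−k₁t) = 0.2737 mol/dm³, so C_Q = C_{A0}−C_A−C_P = 0.2553 mol/dm³; C_P/C_Q = 2.71.

2.71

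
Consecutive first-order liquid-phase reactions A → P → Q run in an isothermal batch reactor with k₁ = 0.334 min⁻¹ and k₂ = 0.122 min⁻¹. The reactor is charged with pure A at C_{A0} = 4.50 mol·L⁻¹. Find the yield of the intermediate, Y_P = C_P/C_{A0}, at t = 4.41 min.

0.559

Solving the coupled first-order balances gives C_P(t) = [k₁/(k₂−k₁)]·C_{A0}·(e^(−k₁t) − e^(−k₂t)).
e^(−k₁t) = e^(−0.334×4.41) = e^(−1.473) = 0.2293; e^(−k₂t) = e^(−0.5380) = 0.5839.
C_P = 0.334×4.50/(0.122−0.334) × (0.2293−0.5839) = (-7.090)×(-0.3547) = 2.514 mol·L⁻¹.
Y_P = C_P/C_{A0} = 2.514/4.50 = 0.559.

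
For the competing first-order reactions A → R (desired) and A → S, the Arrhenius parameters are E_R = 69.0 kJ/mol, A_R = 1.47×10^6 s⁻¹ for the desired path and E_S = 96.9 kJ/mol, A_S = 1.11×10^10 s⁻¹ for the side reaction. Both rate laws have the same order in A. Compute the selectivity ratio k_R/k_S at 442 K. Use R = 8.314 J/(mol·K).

0.263

With equal orders, S_{R/S} = k_R/k_S = (A_R/A_S)·exp[(E_S−E_R)/(RT)].
(E_S−E_R)/(RT) = (96.9−69.0)×10³/(8.314×442) = 27900/3675 = 7.592.
k_R/k_S = (1.47×10^6/1.11×10^10)·exp(7.592) = 1.324×10^-4 × 1983 = 0.263.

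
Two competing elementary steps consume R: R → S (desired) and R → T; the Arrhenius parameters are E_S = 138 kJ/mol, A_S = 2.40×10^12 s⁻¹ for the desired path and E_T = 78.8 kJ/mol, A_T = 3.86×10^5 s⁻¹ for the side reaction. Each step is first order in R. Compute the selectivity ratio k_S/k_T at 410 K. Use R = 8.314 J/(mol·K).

0.178

Since both paths have the same order in R, the concentration cancels and S_{S/T} = k_S/k_T = (A_S/A_T)·exp[(E_T−E_S)/(RT)].
(E_T−E_S)/(RT) = (78.8−138)×10³/(8.314×410) = -59200/3409 = -17.37.
k_S/k_T = (2.40×10^12/3.86×10^5)·exp(-17.37) = 6.218×10^6 × 2.868×10^-8 = 0.178.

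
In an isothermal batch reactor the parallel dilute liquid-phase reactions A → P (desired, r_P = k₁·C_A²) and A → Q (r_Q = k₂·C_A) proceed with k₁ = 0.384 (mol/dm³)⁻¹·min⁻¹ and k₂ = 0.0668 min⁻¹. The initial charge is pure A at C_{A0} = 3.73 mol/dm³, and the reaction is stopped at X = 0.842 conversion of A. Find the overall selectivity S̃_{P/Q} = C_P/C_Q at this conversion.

C_A = C_{A0}(1−X) = 0.5893 mol/dm³.
Along a PFR/batch, dC_Q/dC_A = −r_Q/(r_P+r_Q) = −k₂/(k₂+k₁·C_A).
Integrating from C_{A0} to C_A: C_Q = (0.0668/0.384)·ln[(0.0668+0.384·3.73)/(0.0668+0.384·0.589)] = 0.1740·ln(1.499/0.2931) = 0.2839 mol/dm³.
Then C_P = (C_{A0}−C_A) − C_Q = 3.141 − 0.2839 = 2.857 mol/dm³.
S̃_{P/Q} = C_P/C_Q = 2.857/0.2839 = 10.1.

10.1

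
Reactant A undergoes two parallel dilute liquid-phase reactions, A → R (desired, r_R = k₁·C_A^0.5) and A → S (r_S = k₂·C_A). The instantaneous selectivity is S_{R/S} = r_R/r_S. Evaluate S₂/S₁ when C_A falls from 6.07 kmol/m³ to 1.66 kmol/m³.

1.91

S_{R/S} = (k₁/k₂)·C_A^-0.5, so S₂/S₁ = (C_{A,2}/C_{A,1})^-0.5.
= (1.66/6.07)^(-0.5) = (0.2735)^(-0.5) = 1.91.
Selectivity toward R rises as C_A falls — low-concentration operation is favoured.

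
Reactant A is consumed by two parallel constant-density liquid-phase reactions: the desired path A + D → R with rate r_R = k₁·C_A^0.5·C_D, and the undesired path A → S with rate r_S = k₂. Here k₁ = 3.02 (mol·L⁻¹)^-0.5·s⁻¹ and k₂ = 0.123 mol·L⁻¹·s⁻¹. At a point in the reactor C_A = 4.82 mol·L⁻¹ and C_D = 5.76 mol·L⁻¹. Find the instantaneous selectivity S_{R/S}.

310

S_{R/S} = r_R/r_S = (k₁·C_A^0.5·C_D)/(k₂) = (k₁/k₂)·C_A^0.5·C_D.
= (3.02×4.820^0.5×5.760) / (0.123) = 38.19/0.1230 = 310.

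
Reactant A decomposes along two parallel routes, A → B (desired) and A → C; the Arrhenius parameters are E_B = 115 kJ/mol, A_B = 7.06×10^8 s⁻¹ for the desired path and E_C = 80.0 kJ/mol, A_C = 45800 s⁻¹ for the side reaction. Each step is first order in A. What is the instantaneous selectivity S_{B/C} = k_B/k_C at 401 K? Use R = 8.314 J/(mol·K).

0.425

k_B/k_C = (A_B/A_C)·exp[−(E_B−E_C)/(RT)] = (A_B/A_C)·exp[(E_C−E_B)/(RT)].
(E_C−E_B)/(RT) = (80.0−115)×10³/(8.314×401) = -35000/3334 = -10.50.
k_B/k_C = (7.06×10^8/45800)·exp(-10.50) = 15415 × 2.759×10^-5 = 0.425.
Since E_B > E_C, raising the temperature improves selectivity toward B.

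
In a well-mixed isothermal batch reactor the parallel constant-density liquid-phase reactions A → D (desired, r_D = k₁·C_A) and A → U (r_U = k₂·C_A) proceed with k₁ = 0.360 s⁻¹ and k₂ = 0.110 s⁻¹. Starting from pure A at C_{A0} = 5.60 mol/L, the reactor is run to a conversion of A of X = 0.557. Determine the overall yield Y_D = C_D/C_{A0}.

0.427

C_A = C_{A0}(1−X) = 2.481 mol/L.
Both paths are first order in A, so the instantaneous fraction to D is constant: dC_D/d(−C_A) = k₁/(k₁+k₂) = 0.7660.
C_D = 0.7660·(C_{A0}−C_A) = 0.7660×3.119 = 2.39 mol/L.
Y_D = C_D/C_{A0} = 2.389/5.60 = 0.427.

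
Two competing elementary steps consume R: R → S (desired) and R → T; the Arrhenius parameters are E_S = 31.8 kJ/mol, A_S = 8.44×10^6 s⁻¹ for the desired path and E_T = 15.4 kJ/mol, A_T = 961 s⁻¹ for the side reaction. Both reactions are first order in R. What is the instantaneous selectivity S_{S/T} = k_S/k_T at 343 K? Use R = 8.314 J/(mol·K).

27.9

Since both paths have the same order in R, the concentration cancels and S_{S/T} = k_S/k_T = (A_S/A_T)·exp[(E_T−E_S)/(RT)].
(E_T−E_S)/(RT) = (15.4−31.8)×10³/(8.314×343) = -16400/2852 = -5.751.
k_S/k_T = (8.44×10^6/961)·exp(-5.751) = 8783 × 0.003180 = 27.9.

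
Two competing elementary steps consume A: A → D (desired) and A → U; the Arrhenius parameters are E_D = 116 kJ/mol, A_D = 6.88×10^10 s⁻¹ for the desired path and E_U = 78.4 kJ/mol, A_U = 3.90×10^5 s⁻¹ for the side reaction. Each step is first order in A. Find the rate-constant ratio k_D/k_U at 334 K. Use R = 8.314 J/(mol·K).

Since both paths have the same order in A, the concentration cancels and S_{D/U} = k_D/k_U = (A_D/A_U)·exp[(E_U−E_D)/(RT)].
(E_U−E_D)/(RT) = (78.4−116)×10³/(8.314×334) = -37600/2777 = -13.54.
k_D/k_U = (6.88×10^10/3.90×10^5)·exp(-13.54) = 1.764×10^5 × 1.317×10^-6 = 0.232.
Since E_D > E_U, raising the temperature improves selectivity toward D.

0.232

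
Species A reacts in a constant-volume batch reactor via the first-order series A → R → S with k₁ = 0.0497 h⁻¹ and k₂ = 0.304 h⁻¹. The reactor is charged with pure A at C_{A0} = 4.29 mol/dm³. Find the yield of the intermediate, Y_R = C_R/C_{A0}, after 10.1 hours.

0.109

The intermediate concentration in a first-order A→B→C sequence is C_R = k₁C_{A0}(e^(−k₁t) − e^(−k₂t))/(k₂−k₁).
e^(−k₁t) = e^(−0.0497×10.1) = e^(−0.5020) = 0.6053; e^(−k₂t) = e^(−3.070) = 0.04640.
C_R = 0.0497×4.29/(0.304−0.0497) × (0.6053−0.04640) = 0.8384×0.5589 = 0.4686 mol/dm³.
Y_R = C_R/C_{A0} = 0.4686/4.29 = 0.109.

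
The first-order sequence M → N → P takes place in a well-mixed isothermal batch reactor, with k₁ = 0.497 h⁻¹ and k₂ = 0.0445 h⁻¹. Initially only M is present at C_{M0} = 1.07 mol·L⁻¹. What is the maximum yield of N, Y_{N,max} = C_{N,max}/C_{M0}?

At the optimum, C_{N,max}/C_{M0} = (k₁/k₂)^[k₂/(k₂−k₁)].
= (0.497/0.0445)^(0.0445/(0.0445−0.497)) = (11.17)^(-0.09834) = 0.7887.

0.789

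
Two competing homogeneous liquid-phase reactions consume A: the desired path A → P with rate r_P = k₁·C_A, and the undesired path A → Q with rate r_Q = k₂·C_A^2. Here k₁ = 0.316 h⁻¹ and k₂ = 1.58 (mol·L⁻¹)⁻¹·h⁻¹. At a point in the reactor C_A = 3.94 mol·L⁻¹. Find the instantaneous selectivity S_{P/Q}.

S_{P/Q} = r_P/r_Q = (k₁·C_A)/(k₂·C_A^2) = (k₁/k₂)·C_A⁻¹.
= (0.316×3.940) / (1.58×3.940^2) = 1.245/24.53 = 0.0508.
The undesired path is higher order in A, so low C_A (CSTR or dilute feed) favours P.

0.0508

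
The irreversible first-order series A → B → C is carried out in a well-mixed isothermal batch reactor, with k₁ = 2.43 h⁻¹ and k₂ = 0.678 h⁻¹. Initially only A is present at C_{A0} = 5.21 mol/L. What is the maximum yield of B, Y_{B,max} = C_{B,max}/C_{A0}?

0.610

Evaluating C_B at t_opt = ln(k₂/k₁)/(k₂−k₁) gives C_{B,max}/C_{A0} = (k₁/k₂)^[k₂/(k₂−k₁)].
= (2.43/0.678)^(0.678/(0.678−2.43)) = (3.584)^(-0.3870) = 0.6102.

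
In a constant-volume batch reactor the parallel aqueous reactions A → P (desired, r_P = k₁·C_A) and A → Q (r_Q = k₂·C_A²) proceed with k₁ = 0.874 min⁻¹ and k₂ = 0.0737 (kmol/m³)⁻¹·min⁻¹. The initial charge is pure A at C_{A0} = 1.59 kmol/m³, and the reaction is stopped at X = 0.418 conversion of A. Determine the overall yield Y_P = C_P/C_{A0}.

0.378

C_A = C_{A0}(1−X) = 0.9254 kmol/m³.
Along a PFR/batch, dC_P/dC_A = −r_P/(r_P+r_Q) = −k₁/(k₁+k₂·C_A).
Integrating from C_{A0} to C_A: C_P = (0.874/0.0737)·ln[(0.874+0.0737·1.59)/(0.874+0.0737·0.925)] = 11.86·ln(0.9912/0.9422) = 0.6010 kmol/m³.
Y_P = C_P/C_{A0} = 0.6010/1.59 = 0.378.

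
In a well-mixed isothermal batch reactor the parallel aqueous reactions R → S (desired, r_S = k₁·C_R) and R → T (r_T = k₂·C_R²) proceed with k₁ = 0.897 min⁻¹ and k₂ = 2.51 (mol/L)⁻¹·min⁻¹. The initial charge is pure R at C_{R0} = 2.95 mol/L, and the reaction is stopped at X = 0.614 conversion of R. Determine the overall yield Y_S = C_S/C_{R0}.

C_R = C_{R0}(1−X) = 1.139 mol/L.
Along a PFR/batch, dC_S/dC_R = −r_S/(r_S+r_T) = −k₁/(k₁+k₂·C_R).
Integrating from C_{R0} to C_R: C_S = (0.897/2.51)·ln[(0.897+2.51·2.95)/(0.897+2.51·1.14)] = 0.3574·ln(8.301/3.755) = 0.2835 mol/L.
Y_S = C_S/C_{R0} = 0.2835/2.95 = 0.0961.

0.0961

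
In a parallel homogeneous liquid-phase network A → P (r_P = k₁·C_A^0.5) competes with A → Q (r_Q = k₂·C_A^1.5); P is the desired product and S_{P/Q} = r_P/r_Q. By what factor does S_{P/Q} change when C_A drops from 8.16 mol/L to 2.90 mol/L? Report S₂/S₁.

2.81

S_{P/Q} = (k₁/k₂)·C_A⁻¹, so S₂/S₁ = (C_{A,2}/C_{A,1})⁻¹.
= 8.16/2.90 = 2.81.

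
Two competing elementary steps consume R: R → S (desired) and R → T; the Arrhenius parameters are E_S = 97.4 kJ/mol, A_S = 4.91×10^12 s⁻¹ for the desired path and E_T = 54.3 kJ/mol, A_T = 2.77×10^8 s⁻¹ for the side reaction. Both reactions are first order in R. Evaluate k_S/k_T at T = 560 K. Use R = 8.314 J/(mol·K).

k_S/k_T = (A_S/A_T)·exp[−(E_S−E_T)/(RT)] = (A_S/A_T)·exp[(E_T−E_S)/(RT)].
(E_T−E_S)/(RT) = (54.3−97.4)×10³/(8.314×560) = -43100/4656 = -9.257.
k_S/k_T = (4.91×10^12/2.77×10^8)·exp(-9.257) = 17726 × 9.542×10^-5 = 1.69.
Since E_S > E_T, raising the temperature improves selectivity toward S.

1.69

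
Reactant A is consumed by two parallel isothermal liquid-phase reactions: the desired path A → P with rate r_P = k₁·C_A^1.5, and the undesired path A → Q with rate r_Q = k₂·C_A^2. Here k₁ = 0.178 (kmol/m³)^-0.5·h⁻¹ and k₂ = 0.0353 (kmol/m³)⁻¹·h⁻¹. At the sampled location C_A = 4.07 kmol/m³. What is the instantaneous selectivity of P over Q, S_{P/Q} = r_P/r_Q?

2.50

S_{P/Q} = r_P/r_Q = (k₁·C_A^1.5)/(k₂·C_A^2) = (k₁/k₂)·C_A^-0.5.
= (0.178×4.070^1.5) / (0.0353×4.070^2) = 1.462/0.5847 = 2.50.
The undesired path is higher order in A, so low C_A (CSTR or dilute feed) favours P.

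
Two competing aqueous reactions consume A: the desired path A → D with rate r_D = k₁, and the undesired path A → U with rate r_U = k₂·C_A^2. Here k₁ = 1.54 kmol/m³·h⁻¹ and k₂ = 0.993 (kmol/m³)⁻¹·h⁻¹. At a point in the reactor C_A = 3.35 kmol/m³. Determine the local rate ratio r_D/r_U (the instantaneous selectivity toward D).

S_{D/U} = r_D/r_U = (k₁)/(k₂·C_A^2) = (k₁/k₂)·C_A^-2.
= (1.54) / (0.993×3.350^2) = 1.540/11.14 = 0.138.
The undesired path is higher order in A, so low C_A (CSTR or dilute feed) favours D.

0.138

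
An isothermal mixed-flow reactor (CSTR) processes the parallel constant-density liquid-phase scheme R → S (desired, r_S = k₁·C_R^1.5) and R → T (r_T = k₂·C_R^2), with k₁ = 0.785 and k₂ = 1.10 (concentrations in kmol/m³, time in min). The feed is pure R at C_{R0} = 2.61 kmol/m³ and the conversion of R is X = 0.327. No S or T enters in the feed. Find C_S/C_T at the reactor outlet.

0.538

Exit C_R = C_{R0}(1−X) = 2.61×0.673 = 1.757 kmol/m³.
Rates in a CSTR are evaluated at the outlet concentration: r_S = 0.785×1.757^1.5 = 1.827, r_T = 1.10×1.757^2 = 3.394.
Overall selectivity = C_S/C_T = r_Sτ/(r_Tτ) = r_S/r_T = 0.538.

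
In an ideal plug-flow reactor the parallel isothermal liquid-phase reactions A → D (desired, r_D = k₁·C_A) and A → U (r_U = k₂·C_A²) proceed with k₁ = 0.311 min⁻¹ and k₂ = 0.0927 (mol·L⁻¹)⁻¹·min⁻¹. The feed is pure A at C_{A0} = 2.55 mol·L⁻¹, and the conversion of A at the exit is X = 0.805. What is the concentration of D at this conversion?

1.43 mol·L⁻¹

C_A = C_{A0}(1−X) = 0.4972 mol·L⁻¹.
Along a PFR/batch, dC_D/dC_A = −r_D/(r_D+r_U) = −k₁/(k₁+k₂·C_A).
Integrating from C_{A0} to C_A: C_D = (0.311/0.0927)·ln[(0.311+0.0927·2.55)/(0.311+0.0927·0.497)] = 3.355·ln(0.5474/0.3571) = 1.433 mol·L⁻¹.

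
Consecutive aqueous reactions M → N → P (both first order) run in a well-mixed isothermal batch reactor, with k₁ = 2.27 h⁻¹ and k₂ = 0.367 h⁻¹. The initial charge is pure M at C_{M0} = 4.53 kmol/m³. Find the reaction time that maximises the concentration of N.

0.958 h

For first-order series the maximum of C_N occurs at t_opt = ln(k₂/k₁)/(k₂−k₁).
= ln(0.367/2.27)/(0.367−2.27) = ln(0.1617)/-1.903 = -1.822/-1.903 = 0.958 h.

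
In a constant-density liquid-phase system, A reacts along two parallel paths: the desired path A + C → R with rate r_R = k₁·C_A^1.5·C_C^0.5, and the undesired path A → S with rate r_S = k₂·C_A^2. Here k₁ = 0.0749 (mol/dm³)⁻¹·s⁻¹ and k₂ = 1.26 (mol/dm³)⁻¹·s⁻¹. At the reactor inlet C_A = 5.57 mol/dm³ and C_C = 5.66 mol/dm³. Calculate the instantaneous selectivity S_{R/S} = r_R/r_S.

0.0599

S_{R/S} = r_R/r_S = (k₁·C_A^1.5·C_C^0.5)/(k₂·C_A^2) = (k₁/k₂)·C_A^-0.5·C_C^0.5.
= (0.0749×5.570^1.5×5.660^0.5) / (1.26×5.570^2) = 2.342/39.09 = 0.0599.
The undesired path is higher order in A, so low C_A (CSTR or dilute feed) favours R.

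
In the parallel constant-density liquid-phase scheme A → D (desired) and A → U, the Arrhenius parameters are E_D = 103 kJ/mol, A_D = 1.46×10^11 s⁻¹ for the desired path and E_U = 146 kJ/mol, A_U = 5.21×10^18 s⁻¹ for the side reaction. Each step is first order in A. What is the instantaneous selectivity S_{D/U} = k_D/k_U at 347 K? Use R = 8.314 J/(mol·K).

0.0833

k_D/k_U = (A_D/A_U)·exp[−(E_D−E_U)/(RT)] = (A_D/A_U)·exp[(E_U−E_D)/(RT)].
(E_U−E_D)/(RT) = (146−103)×10³/(8.314×347) = 43000/2885 = 14.90.
k_D/k_U = (1.46×10^11/5.21×10^18)·exp(14.90) = 2.802×10^-8 × 2.972×10^6 = 0.0833.
Since E_D < E_U, lowering the temperature improves selectivity toward D.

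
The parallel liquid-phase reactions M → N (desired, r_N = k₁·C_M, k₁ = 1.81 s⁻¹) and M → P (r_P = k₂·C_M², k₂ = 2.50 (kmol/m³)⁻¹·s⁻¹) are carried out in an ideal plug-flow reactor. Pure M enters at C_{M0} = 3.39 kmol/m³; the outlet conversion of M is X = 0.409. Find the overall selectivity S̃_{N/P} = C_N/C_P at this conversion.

C_M = C_{M0}(1−X) = 2.003 kmol/m³.
Along a PFR/batch, dC_N/dC_M = −r_N/(r_N+r_P) = −k₁/(k₁+k₂·C_M).
Integrating from C_{M0} to C_M: C_N = (1.81/2.50)·ln[(1.81+2.50·3.39)/(1.81+2.50·2.00)] = 0.7240·ln(10.29/6.819) = 0.2976 kmol/m³.
C_P = (C_{M0}−C_M)−C_N = 1.089 kmol/m³; S̃_{N/P} = 0.2976/1.089 = 0.273.

0.273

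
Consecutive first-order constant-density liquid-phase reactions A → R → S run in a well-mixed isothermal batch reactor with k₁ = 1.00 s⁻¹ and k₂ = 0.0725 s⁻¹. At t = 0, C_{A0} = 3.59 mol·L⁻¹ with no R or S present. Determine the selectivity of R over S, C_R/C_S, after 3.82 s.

4.31

For first-order series with pure A initially, C_R(t) = k₁C_{A0}/(k₂−k₁)·(e^(−k₁t) − e^(−k₂t)).
e^(−k₁t) = e^(−1.00×3.82) = e^(−3.820) = 0.02193; e^(−k₂t) = e^(−0.2769) = 0.7581.
C_R = 1.00×3.59/(0.0725−1.00) × (0.02193−0.7581) = (-3.871)×(-0.7362) = 2.849 mol·L⁻¹.
C_A = C_{A0}e^(−k₁t) = 0.07872 mol·L⁻¹, so C_S = C_{A0}−C_A−C_R = 0.6619 mol·L⁻¹; C_R/C_S = 4.31.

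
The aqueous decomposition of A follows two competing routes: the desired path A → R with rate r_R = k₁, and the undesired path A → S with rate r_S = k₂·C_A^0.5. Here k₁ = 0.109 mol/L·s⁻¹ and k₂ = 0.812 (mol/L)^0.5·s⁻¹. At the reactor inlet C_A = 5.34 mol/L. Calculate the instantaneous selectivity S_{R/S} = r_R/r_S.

S_{R/S} = r_R/r_S = (k₁)/(k₂·C_A^0.5) = (k₁/k₂)·C_A^-0.5.
= (0.109) / (0.812×5.340^0.5) = 0.1090/1.876 = 0.0581.

0.0581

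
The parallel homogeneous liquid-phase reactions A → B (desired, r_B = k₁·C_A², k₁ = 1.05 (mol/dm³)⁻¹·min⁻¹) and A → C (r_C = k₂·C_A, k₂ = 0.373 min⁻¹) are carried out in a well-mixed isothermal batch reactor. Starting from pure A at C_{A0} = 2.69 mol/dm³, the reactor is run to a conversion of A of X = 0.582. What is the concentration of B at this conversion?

C_A = C_{A0}(1−X) = 1.124 mol/dm³.
Along a PFR/batch, dC_C/dC_A = −r_C/(r_B+r_C) = −k₂/(k₂+k₁·C_A).
Integrating from C_{A0} to C_A: C_C = (0.373/1.05)·ln[(0.373+1.05·2.69)/(0.373+1.05·1.12)] = 0.3552·ln(3.197/1.554) = 0.2564 mol/dm³.
Then C_B = (C_{A0}−C_A) − C_C = 1.566 − 0.2564 = 1.309 mol/dm³.

1.31 mol/dm³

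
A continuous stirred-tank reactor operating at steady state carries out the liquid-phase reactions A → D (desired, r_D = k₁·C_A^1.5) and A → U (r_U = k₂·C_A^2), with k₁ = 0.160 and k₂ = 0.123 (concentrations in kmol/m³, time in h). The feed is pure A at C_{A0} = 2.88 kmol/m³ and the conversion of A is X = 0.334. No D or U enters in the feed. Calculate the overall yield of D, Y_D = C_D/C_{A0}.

0.162

Exit C_A = C_{A0}(1−X) = 2.88×0.666 = 1.918 kmol/m³.
In a CSTR the entire volume is at exit conditions, so r_D = 0.160×1.918^1.5 = 0.4250 and r_U = 0.123×1.918^2 = 0.4525.
Fraction of consumed A going to D: r_D/(r_D+r_U) = 0.4843.
C_D = 0.4843·C_{A0}·X = 0.4843×2.88×0.334 = 0.466 kmol/m³; Y_D = C_D/C_{A0} = 0.162.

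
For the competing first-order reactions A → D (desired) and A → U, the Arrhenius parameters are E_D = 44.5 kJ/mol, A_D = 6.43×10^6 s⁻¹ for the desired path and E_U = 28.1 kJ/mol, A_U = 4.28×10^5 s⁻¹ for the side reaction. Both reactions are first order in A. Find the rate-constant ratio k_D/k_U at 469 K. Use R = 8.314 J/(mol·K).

k_D/k_U = (A_D/A_U)·exp[−(E_D−E_U)/(RT)] = (A_D/A_U)·exp[(E_U−E_D)/(RT)].
(E_U−E_D)/(RT) = (28.1−44.5)×10³/(8.314×469) = -16400/3899 = -4.206.
k_D/k_U = (6.43×10^6/4.28×10^5)·exp(-4.206) = 15.02 × 0.01491 = 0.224.
Since E_D > E_U, raising the temperature improves selectivity toward D.

0.224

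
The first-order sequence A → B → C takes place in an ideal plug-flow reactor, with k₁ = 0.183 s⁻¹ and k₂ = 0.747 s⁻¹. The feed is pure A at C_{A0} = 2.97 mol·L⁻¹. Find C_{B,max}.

At the optimum, C_{B,max}/C_{A0} = (k₁/k₂)^[k₂/(k₂−k₁)].
= (0.183/0.747)^(0.747/(0.747−0.183)) = (0.2450)^(1.324) = 0.1552.
C_{B,max} = 0.1552×2.97 = 0.461 mol·L⁻¹.

0.461 mol·L⁻¹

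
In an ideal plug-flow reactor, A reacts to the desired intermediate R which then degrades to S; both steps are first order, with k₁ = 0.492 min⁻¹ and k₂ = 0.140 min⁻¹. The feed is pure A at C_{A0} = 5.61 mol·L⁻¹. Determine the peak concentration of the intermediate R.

3.40 mol·L⁻¹

For a first-order series the maximum intermediate yield is C_{R,max}/C_{A0} = (k₁/k₂)^[k₂/(k₂−k₁)].
= (0.492/0.140)^(0.140/(0.140−0.492)) = (3.514)^(-0.3977) = 0.6066.
C_{R,max} = 0.6066×5.61 = 3.40 mol·L⁻¹.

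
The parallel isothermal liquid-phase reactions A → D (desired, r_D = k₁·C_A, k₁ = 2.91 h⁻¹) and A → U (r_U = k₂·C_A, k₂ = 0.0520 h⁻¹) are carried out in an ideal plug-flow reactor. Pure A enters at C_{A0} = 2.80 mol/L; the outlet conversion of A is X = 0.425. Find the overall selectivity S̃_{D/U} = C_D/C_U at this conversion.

C_A = C_{A0}(1−X) = 1.610 mol/L.
Both paths are first order in A, so the instantaneous fraction to D is constant: dC_D/d(−C_A) = k₁/(k₁+k₂) = 0.9824.
C_D = 0.9824·(C_{A0}−C_A) = 0.9824×1.190 = 1.17 mol/L.
C_U = (C_{A0}−C_A)−C_D = 0.02089 mol/L; S̃_{D/U} = 1.169/0.02089 = 56.0.

56.0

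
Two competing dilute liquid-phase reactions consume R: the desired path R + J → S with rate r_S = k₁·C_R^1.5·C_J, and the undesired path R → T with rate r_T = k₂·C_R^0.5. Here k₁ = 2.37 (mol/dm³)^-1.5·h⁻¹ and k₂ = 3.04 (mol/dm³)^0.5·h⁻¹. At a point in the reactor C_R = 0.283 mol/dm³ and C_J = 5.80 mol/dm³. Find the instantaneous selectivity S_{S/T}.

S_{S/T} = r_S/r_T = (k₁·C_R^1.5·C_J)/(k₂·C_R^0.5) = (k₁/k₂)·C_R·C_J.
= (2.37×0.2830^1.5×5.800) / (3.04×0.2830^0.5) = 2.069/1.617 = 1.28.

1.28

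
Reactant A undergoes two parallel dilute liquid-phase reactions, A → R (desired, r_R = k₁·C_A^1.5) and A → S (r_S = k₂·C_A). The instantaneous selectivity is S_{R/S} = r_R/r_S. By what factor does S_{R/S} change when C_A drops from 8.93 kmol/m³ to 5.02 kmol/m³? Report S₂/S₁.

S_{R/S} = (k₁/k₂)·C_A^0.5, so S₂/S₁ = (C_{A,2}/C_{A,1})^0.5.
= (5.02/8.93)^0.5 = (0.5622)^0.5 = 0.750.
Selectivity toward R falls as C_A falls — high-concentration operation is favoured.

0.750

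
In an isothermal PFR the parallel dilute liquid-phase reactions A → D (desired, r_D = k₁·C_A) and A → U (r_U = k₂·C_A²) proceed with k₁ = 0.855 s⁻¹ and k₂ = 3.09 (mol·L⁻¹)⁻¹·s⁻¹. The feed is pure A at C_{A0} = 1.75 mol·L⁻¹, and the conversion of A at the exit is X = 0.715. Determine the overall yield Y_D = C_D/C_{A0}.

0.152

C_A = C_{A0}(1−X) = 0.4988 mol·L⁻¹.
Along a PFR/batch, dC_D/dC_A = −r_D/(r_D+r_U) = −k₁/(k₁+k₂·C_A).
Integrating from C_{A0} to C_A: C_D = (0.855/3.09)·ln[(0.855+3.09·1.75)/(0.855+3.09·0.499)] = 0.2767·ln(6.262/2.396) = 0.2658 mol·L⁻¹.
Y_D = C_D/C_{A0} = 0.2658/1.75 = 0.152.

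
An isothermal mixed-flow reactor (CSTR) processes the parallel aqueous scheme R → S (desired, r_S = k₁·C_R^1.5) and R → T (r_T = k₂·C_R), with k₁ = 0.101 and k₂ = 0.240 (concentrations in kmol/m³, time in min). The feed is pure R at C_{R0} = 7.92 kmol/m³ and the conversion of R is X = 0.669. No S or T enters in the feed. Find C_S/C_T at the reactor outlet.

Exit C_R = C_{R0}(1−X) = 7.92×0.331 = 2.622 kmol/m³.
In a CSTR the entire volume is at exit conditions, so r_S = 0.101×2.622^1.5 = 0.4287 and r_T = 0.240×2.622 = 0.6292.
Overall selectivity = C_S/C_T = r_Sτ/(r_Tτ) = r_S/r_T = 0.681.

0.681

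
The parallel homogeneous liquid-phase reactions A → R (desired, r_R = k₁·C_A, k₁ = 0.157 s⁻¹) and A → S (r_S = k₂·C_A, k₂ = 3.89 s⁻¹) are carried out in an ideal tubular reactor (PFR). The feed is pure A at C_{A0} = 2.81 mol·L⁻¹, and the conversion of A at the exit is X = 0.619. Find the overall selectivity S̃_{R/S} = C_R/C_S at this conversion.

C_A = C_{A0}(1−X) = 1.071 mol·L⁻¹.
Both paths are first order in A, so the instantaneous fraction to R is constant: dC_R/d(−C_A) = k₁/(k₁+k₂) = 0.03879.
C_R = 0.03879·(C_{A0}−C_A) = 0.03879×1.739 = 0.0675 mol·L⁻¹.
C_S = (C_{A0}−C_A)−C_R = 1.672 mol·L⁻¹; S̃_{R/S} = 0.06748/1.672 = 0.0404.

0.0404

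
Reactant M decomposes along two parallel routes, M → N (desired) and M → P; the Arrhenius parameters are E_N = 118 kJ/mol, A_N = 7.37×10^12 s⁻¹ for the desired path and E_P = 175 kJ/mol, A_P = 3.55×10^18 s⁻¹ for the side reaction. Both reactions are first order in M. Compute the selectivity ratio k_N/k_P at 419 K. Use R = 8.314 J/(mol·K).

26.5

k_N/k_P = (A_N/A_P)·exp[−(E_N−E_P)/(RT)] = (A_N/A_P)·exp[(E_P−E_N)/(RT)].
(E_P−E_N)/(RT) = (175−118)×10³/(8.314×419) = 57000/3484 = 16.36.
k_N/k_P = (7.37×10^12/3.55×10^18)·exp(16.36) = 2.076×10^-6 × 1.277×10^7 = 26.5.
Since E_N < E_P, lowering the temperature improves selectivity toward N.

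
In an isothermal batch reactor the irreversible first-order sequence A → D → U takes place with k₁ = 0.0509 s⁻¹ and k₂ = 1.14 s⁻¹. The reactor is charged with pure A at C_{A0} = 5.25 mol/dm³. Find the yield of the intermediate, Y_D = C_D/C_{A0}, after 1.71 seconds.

0.0362

The intermediate concentration in a first-order A→B→C sequence is C_D = k₁C_{A0}(e^(−k₁t) − e^(−k₂t))/(k₂−k₁).
e^(−k₁t) = e^(−0.0509×1.71) = e^(−0.08704) = 0.9166; e^(−k₂t) = e^(−1.949) = 0.1424.
C_D = 0.0509×5.25/(1.14−0.0509) × (0.9166−0.1424) = 0.2454×0.7743 = 0.1900 mol/dm³.
Y_D = C_D/C_{A0} = 0.1900/5.25 = 0.0362.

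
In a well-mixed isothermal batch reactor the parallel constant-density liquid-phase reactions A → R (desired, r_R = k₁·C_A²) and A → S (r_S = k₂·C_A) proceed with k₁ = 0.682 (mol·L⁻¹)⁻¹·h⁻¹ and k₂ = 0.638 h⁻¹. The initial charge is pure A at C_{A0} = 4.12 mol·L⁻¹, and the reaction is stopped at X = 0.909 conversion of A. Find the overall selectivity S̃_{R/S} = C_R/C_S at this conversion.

C_A = C_{A0}(1−X) = 0.3749 mol·L⁻¹.
Along a PFR/batch, dC_S/dC_A = −r_S/(r_R+r_S) = −k₂/(k₂+k₁·C_A).
Integrating from C_{A0} to C_A: C_S = (0.638/0.682)·ln[(0.638+0.682·4.12)/(0.638+0.682·0.375)] = 0.9355·ln(3.448/0.8937) = 1.263 mol·L⁻¹.
Then C_R = (C_{A0}−C_A) − C_S = 3.745 − 1.263 = 2.482 mol·L⁻¹.
S̃_{R/S} = C_R/C_S = 2.482/1.263 = 1.97.

1.97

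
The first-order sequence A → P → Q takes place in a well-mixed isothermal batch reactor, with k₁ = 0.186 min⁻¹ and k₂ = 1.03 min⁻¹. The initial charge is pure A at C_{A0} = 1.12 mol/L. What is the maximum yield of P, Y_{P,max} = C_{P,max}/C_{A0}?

0.124

At the optimum, C_{P,max}/C_{A0} = (k₁/k₂)^[k₂/(k₂−k₁)].
= (0.186/1.03)^(1.03/(1.03−0.186)) = (0.1806)^(1.220) = 0.1238.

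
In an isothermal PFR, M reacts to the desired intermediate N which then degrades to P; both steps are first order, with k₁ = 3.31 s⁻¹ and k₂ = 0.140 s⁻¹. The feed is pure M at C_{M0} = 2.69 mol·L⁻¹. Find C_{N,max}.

For a first-order series the maximum intermediate yield is C_{N,max}/C_{M0} = (k₁/k₂)^[k₂/(k₂−k₁)].
= (3.31/0.140)^(0.140/(0.140−3.31)) = (23.64)^(-0.04416) = 0.8696.
C_{N,max} = 0.8696×2.69 = 2.34 mol·L⁻¹.

2.34 mol·L⁻¹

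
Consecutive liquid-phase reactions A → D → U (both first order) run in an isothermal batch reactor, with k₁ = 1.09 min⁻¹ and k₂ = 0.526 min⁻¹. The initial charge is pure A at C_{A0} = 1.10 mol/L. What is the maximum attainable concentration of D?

0.558 mol/L

At the optimum, C_{D,max}/C_{A0} = (k₁/k₂)^[k₂/(k₂−k₁)].
= (1.09/0.526)^(0.526/(0.526−1.09)) = (2.072)^(-0.9326) = 0.5069.
C_{D,max} = 0.5069×1.10 = 0.558 mol/L.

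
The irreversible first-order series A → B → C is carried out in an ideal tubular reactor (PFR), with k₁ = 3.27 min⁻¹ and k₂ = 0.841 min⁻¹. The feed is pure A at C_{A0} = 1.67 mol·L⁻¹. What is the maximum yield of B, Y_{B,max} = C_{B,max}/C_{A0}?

0.625

For a first-order series the maximum intermediate yield is C_{B,max}/C_{A0} = (k₁/k₂)^[k₂/(k₂−k₁)].
= (3.27/0.841)^(0.841/(0.841−3.27)) = (3.888)^(-0.3462) = 0.6249.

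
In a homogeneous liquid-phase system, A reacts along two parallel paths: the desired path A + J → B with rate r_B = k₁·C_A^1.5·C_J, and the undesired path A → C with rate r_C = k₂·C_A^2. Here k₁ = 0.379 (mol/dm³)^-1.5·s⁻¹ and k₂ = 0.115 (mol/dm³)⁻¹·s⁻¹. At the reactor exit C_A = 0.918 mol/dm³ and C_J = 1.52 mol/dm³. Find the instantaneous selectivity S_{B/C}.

S_{B/C} = r_B/r_C = (k₁·C_A^1.5·C_J)/(k₂·C_A^2) = (k₁/k₂)·C_A^-0.5·C_J.
= (0.379×0.9180^1.5×1.520) / (0.115×0.9180^2) = 0.5067/0.09691 = 5.23.
The undesired path is higher order in A, so low C_A (CSTR or dilute feed) favours B.

5.23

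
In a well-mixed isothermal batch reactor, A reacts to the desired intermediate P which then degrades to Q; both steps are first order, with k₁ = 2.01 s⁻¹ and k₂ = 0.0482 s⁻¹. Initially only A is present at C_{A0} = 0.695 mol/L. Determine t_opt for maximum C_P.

1.90 s

For first-order series the maximum of C_P occurs at t_opt = ln(k₂/k₁)/(k₂−k₁).
= ln(0.0482/2.01)/(0.0482−2.01) = ln(0.02398)/-1.962 = -3.731/-1.962 = 1.90 s.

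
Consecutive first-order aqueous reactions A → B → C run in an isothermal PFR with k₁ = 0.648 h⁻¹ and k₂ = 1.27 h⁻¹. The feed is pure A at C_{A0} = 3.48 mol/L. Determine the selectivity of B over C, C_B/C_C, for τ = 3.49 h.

0.120

Solving the coupled first-order balances gives C_B(τ) = [k₁/(k₂−k₁)]·C_{A0}·(e^(−k₁τ) − e^(−k₂τ)).
e^(−k₁τ) = e^(−0.648×3.49) = e^(−2.262) = 0.1042; e^(−k₂τ) = e^(−4.432) = 0.01189.
C_B = 0.648×3.48/(1.27−0.648) × (0.1042−0.01189) = 3.625×0.09230 = 0.3346 mol/L.
C_A = C_{A0}e^(−k₁τ) = 0.3626 mol/L, so C_C = C_{A0}−C_A−C_B = 2.783 mol/L; C_B/C_C = 0.120.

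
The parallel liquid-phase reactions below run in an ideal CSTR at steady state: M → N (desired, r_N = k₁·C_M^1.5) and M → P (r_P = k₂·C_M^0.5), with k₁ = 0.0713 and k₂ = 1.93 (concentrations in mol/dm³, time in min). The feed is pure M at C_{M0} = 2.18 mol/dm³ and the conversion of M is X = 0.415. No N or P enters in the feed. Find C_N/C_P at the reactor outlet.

Exit C_M = C_{M0}(1−X) = 2.18×0.585 = 1.275 mol/dm³.
In a CSTR the entire volume is at exit conditions, so r_N = 0.0713×1.275^1.5 = 0.1027 and r_P = 1.93×1.275^0.5 = 2.180.
Overall selectivity = C_N/C_P = r_Nτ/(r_Pτ) = r_N/r_P = 0.0471.

0.0471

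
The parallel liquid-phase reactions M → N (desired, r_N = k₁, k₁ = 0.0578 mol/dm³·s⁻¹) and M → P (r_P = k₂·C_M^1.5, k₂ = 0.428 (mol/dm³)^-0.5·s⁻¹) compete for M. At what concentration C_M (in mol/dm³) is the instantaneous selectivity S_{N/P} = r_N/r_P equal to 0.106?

1.18 mol/dm³

S_{N/P} = (k₁/k₂)·C_M^-1.5 ⇒ C_M = (S·k₂/k₁)^(1/(-1.5)).
= (0.106×0.428/0.0578)^(-0.6667) = (0.7849)^(-0.6667) = 1.18 mol/dm³.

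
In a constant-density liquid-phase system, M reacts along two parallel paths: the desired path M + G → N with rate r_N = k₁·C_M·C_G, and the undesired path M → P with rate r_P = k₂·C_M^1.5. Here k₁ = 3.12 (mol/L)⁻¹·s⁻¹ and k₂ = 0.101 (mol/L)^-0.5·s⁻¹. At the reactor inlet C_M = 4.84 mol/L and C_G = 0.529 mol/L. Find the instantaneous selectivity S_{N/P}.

S_{N/P} = r_N/r_P = (k₁·C_M·C_G)/(k₂·C_M^1.5) = (k₁/k₂)·C_M^-0.5·C_G.
= (3.12×4.840×0.5290) / (0.101×4.840^1.5) = 7.988/1.075 = 7.43.

7.43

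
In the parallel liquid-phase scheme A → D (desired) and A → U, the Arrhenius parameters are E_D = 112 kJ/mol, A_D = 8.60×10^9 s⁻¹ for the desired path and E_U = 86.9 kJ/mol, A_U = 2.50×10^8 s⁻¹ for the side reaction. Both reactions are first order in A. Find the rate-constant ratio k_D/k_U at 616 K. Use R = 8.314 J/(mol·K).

With equal orders, S_{D/U} = k_D/k_U = (A_D/A_U)·exp[(E_U−E_D)/(RT)].
(E_U−E_D)/(RT) = (86.9−112)×10³/(8.314×616) = -25100/5121 = -4.901.
k_D/k_U = (8.60×10^9/2.50×10^8)·exp(-4.901) = 34.40 × 0.007439 = 0.256.

0.256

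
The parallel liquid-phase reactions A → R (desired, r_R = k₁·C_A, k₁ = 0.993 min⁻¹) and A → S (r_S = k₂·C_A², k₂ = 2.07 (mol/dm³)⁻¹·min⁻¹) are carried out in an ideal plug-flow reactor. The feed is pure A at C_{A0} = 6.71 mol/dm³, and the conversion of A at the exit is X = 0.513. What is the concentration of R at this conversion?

0.313 mol/dm³

C_A = C_{A0}(1−X) = 3.268 mol/dm³.
Along a PFR/batch, dC_R/dC_A = −r_R/(r_R+r_S) = −k₁/(k₁+k₂·C_A).
Integrating from C_{A0} to C_A: C_R = (0.993/2.07)·ln[(0.993+2.07·6.71)/(0.993+2.07·3.27)] = 0.4797·ln(14.88/7.757) = 0.3126 mol/dm³.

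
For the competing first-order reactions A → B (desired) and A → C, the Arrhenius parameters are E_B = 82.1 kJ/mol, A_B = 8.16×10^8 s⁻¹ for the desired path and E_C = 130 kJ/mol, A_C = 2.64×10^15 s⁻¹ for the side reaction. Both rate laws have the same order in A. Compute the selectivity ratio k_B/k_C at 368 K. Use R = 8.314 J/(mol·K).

1.95

Since both paths have the same order in A, the concentration cancels and S_{B/C} = k_B/k_C = (A_B/A_C)·exp[(E_C−E_B)/(RT)].
(E_C−E_B)/(RT) = (130−82.1)×10³/(8.314×368) = 47900/3060 = 15.66.
k_B/k_C = (8.16×10^8/2.64×10^15)·exp(15.66) = 3.091×10^-7 × 6.299×10^6 = 1.95.
Since E_B < E_C, lowering the temperature improves selectivity toward B.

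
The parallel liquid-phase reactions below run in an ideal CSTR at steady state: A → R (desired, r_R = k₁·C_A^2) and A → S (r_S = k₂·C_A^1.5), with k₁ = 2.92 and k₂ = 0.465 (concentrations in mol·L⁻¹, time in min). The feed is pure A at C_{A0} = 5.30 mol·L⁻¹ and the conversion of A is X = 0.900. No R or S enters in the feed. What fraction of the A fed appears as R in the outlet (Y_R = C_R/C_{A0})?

Exit C_A = C_{A0}(1−X) = 5.30×0.100 = 0.5300 mol·L⁻¹.
Rates in a CSTR are evaluated at the outlet concentration: r_R = 2.92×0.5300^2 = 0.8202, r_S = 0.465×0.5300^1.5 = 0.1794.
Fraction of consumed A going to R: r_R/(r_R+r_S) = 0.8205.
C_R = 0.8205·C_{A0}·X = 0.8205×5.30×0.900 = 3.91 mol·L⁻¹; Y_R = C_R/C_{A0} = 0.738.

0.738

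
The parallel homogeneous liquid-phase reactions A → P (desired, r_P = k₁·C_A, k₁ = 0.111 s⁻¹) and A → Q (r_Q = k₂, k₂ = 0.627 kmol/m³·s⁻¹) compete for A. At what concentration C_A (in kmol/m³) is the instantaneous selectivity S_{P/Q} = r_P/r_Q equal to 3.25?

18.4 kmol/m³

S_{P/Q} = (k₁/k₂)·C_A ⇒ C_A = S·k₂/k₁.
= 3.25×0.627/0.111 = 18.4 kmol/m³.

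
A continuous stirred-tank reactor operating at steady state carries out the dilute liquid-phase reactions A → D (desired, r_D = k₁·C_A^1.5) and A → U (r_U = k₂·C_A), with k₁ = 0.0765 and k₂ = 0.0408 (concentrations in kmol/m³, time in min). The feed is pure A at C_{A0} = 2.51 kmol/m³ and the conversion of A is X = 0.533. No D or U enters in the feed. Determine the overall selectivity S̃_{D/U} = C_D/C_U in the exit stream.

2.03

Exit C_A = C_{A0}(1−X) = 2.51×0.467 = 1.172 kmol/m³.
Rates in a CSTR are evaluated at the outlet concentration: r_D = 0.0765×1.172^1.5 = 0.09708, r_U = 0.0408×1.172 = 0.04782.
Overall selectivity = C_D/C_U = r_Dτ/(r_Uτ) = r_D/r_U = 2.03.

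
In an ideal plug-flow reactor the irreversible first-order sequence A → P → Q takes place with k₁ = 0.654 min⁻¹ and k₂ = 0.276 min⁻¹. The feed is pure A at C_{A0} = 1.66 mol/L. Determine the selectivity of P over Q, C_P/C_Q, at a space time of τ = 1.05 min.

Solving the coupled first-order balances gives C_P(τ) = [k₁/(k₂−k₁)]·C_{A0}·(e^(−k₁τ) − e^(−k₂τ)).
e^(−k₁τ) = e^(−0.654×1.05) = e^(−0.6867) = 0.5032; e^(−k₂τ) = e^(−0.2898) = 0.7484.
C_P = 0.654×1.66/(0.276−0.654) × (0.5032−0.7484) = (-2.872)×(-0.2452) = 0.7042 mol/L.
C_A = C_{A0}e^(−k₁τ) = 0.8354 mol/L, so C_Q = C_{A0}−C_A−C_P = 0.1205 mol/L; C_P/C_Q = 5.85.

5.85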